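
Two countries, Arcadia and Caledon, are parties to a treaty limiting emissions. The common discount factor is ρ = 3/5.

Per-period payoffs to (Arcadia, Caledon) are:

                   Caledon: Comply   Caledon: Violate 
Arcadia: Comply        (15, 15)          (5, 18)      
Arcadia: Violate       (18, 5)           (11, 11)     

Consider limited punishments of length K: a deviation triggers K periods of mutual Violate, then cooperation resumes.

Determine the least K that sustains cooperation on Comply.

2

Need Σ_{k=1}^{K} ρ^k ≥ (18−15)/(15−11) = 0.7500 at ρ = 3/5.
At K = 1 the sum is 0.6000 < 0.7500; at K = 2 it is 0.9600 ≥ 0.7500.
So the minimum punishment length is K = 2.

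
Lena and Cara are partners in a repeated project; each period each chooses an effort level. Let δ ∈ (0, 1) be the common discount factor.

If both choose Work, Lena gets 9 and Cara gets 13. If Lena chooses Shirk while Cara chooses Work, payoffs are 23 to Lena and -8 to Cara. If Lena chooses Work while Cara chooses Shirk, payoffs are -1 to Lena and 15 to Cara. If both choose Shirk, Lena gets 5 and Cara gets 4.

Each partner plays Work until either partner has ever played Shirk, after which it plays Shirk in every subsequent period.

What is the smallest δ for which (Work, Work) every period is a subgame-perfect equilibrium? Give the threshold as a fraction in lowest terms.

7/9

Lena: cooperation gives 9 each period; deviation gives 23 once then 5 forever.
  9/(1−δ) ≥ 23 + 5δ/(1−δ) ⇒ δ ≥ 14/18 = 7/9.
Cara: cooperation gives 13 each period; deviation gives 15 once then 4 forever.
  δ ≥ 2/11.
Both must hold, so the binding constraint is Lena's: δ ≥ 7/9.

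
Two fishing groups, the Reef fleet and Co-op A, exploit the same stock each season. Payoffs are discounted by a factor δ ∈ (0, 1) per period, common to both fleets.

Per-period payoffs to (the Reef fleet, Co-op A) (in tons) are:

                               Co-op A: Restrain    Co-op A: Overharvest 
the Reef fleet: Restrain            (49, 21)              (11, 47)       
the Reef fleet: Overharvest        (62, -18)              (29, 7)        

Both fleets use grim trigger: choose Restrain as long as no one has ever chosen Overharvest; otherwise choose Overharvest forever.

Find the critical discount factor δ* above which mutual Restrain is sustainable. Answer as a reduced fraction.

For the Reef fleet: deviation gain 62−49 = 13, per-period punishment loss 49−29 = 20. IC gives δ ≥ 13/33.
For Co-op A: gain 26, loss 14 per period, so δ ≥ 26/40 = 13/20.
The tighter constraint is Co-op A's, so cooperation needs δ ≥ 13/20.

13/20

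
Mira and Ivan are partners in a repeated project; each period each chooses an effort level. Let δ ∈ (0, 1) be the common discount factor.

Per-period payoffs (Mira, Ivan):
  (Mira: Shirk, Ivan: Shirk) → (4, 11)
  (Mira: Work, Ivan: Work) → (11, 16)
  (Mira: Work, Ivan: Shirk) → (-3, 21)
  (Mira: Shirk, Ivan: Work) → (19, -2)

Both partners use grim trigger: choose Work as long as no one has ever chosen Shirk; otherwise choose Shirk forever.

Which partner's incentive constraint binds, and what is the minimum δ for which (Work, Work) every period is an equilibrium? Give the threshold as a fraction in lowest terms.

For Mira: deviation gain 19−11 = 8, per-period punishment loss 11−4 = 7. IC gives δ ≥ 8/15.
For Ivan: gain 5, loss 5 per period, so δ ≥ 5/10 = 1/2.
The tighter constraint is Mira's, so cooperation needs δ ≥ 8/15.

Mira; δ ≥ 8/15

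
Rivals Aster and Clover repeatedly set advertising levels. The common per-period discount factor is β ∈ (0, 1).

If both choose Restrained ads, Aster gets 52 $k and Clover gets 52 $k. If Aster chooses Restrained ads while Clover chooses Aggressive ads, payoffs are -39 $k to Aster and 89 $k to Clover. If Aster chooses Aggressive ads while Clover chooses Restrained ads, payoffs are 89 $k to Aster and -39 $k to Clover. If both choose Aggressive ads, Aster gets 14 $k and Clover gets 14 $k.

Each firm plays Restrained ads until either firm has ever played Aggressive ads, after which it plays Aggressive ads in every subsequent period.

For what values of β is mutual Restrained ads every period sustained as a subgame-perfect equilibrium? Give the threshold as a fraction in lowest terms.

37/75

Cooperation forever yields 52 each period: 52/(1−β).
Deviating yields 89 once, then 14 forever: 89 + 14β/(1−β).
No profitable deviation requires 52/(1−β) ≥ 89 + 14β/(1−β).
Multiplying by (1−β): 52 ≥ 89(1−β) + 14β = 89 − 75β.
So 75β ≥ 37, i.e. β ≥ 37/75.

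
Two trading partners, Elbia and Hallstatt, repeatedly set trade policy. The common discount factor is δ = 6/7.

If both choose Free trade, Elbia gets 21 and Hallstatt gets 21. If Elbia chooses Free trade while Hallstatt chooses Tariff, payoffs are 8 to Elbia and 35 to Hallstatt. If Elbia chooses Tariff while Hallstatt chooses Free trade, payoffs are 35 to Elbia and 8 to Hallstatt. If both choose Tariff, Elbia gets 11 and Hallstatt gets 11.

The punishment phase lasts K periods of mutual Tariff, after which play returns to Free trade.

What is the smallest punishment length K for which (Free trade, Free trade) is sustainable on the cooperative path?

2

No profitable deviation requires (21−11)(δ+…+δ^K) ≥ 35−21, i.e. δ+…+δ^K ≥ 7/5 ≈ 1.4000.
With δ = 6/7, the partial sums are K=1: 0.8571, K=2: 1.5918.
K = 2 is the first length at which the sum reaches 1.4000.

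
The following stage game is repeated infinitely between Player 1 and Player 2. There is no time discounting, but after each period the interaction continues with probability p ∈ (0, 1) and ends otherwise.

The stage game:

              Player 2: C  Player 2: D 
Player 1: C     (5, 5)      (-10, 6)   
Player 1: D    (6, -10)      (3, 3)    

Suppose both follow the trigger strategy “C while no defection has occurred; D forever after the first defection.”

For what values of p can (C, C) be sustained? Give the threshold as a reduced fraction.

1/3

Expected cooperation value is 5 + p·5 + p²·5 + … = 5/(1−p); deviation gives 6 + p·3/(1−p).
5 ≥ 6(1−p) + 3p ⇒ 3p ≥ 1 ⇒ p ≥ 1/3.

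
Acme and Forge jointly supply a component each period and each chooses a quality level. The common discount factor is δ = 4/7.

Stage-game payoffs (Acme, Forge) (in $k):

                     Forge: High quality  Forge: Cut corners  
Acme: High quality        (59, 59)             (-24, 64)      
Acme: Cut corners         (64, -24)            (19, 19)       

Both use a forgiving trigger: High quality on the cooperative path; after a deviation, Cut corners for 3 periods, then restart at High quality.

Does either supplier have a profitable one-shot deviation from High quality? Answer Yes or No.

No

IC: δ+…+δ^3 ≥ (64−59)/(59−19) = 1/8.
At δ = 4/7: partial sum = 1.0845 ≥ 0.1250. Cooperation sustainable.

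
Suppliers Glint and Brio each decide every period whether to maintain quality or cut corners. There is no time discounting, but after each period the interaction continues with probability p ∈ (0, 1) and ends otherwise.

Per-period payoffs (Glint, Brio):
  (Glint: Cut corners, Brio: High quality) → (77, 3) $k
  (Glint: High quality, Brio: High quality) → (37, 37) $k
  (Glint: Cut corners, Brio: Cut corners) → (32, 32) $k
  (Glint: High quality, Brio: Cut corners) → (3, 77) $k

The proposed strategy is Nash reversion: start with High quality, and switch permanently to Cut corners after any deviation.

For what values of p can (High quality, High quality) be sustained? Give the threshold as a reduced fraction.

8/9

With no time discounting, the continuation probability p plays the role of the discount factor.
Grim-trigger IC: 37/(1−p) ≥ 77 + 32p/(1−p) ⇒ p ≥ (77−37)/(77−32) = 8/9.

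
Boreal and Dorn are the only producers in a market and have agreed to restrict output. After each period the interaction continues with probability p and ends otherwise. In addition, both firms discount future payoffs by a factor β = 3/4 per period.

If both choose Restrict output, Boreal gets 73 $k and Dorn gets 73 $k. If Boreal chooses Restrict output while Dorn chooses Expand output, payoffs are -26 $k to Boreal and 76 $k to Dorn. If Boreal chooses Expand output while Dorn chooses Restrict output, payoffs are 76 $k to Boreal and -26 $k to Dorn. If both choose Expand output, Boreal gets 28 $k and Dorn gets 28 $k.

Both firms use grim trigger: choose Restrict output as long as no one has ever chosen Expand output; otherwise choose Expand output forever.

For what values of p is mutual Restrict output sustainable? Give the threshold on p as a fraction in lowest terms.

Expected continuation weight on next period's payoff is β·p = 3/4·p, which plays the role of the discount factor.
Cooperation requires 3/4·p ≥ (76−73)/(76−28) = 1/16, hence p ≥ 1/12.

1/12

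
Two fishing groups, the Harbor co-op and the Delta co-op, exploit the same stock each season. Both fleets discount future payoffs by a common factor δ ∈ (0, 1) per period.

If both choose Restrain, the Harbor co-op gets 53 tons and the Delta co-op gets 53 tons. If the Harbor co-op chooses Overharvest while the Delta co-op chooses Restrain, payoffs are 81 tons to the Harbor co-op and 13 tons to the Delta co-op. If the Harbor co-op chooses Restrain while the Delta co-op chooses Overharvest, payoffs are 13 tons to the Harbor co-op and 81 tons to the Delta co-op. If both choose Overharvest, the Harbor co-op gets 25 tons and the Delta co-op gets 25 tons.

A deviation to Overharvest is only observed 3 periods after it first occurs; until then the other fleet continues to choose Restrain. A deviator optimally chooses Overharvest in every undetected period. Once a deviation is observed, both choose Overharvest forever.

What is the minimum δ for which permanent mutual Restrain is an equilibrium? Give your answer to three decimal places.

A deviator earns 81 for 3 periods, then 25 forever; cooperating earns 53 forever. Multiplying the IC by (1−δ):
53 ≥ 81(1−δ^3) + 25δ^3, so 56·δ^3 ≥ 28 and δ^3 ≥ 1/2.
δ ≥ (1/2)^(1/3) ≈ 0.794.

0.794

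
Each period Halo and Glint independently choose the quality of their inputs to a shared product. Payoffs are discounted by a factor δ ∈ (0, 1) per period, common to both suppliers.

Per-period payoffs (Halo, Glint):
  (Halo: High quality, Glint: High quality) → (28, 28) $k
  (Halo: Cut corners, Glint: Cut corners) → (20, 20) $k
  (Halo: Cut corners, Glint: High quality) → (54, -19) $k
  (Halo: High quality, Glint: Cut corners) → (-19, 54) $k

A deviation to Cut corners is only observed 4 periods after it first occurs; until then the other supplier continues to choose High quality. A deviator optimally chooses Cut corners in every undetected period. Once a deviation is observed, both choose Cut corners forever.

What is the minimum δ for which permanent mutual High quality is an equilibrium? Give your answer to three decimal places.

0.935

A deviator earns 54 for 4 periods, then 20 forever; cooperating earns 28 forever. Multiplying the IC by (1−δ):
28 ≥ 54(1−δ^4) + 20δ^4, so 34·δ^4 ≥ 26 and δ^4 ≥ 13/17.
δ ≥ (13/17)^(1/4) ≈ 0.935.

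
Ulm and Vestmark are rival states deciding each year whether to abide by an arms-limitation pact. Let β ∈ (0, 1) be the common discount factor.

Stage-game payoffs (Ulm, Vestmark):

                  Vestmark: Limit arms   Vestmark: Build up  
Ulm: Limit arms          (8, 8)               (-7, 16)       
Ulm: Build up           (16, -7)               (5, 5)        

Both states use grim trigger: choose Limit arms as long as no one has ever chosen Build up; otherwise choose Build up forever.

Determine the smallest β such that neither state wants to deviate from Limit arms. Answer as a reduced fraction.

Cooperation forever yields 8 each period: 8/(1−β).
Deviating yields 16 once, then 5 forever: 16 + 5β/(1−β).
No profitable deviation requires 8/(1−β) ≥ 16 + 5β/(1−β).
Multiplying by (1−β): 8 ≥ 16(1−β) + 5β = 16 − 11β.
So 11β ≥ 8, i.e. β ≥ 8/11.

8/11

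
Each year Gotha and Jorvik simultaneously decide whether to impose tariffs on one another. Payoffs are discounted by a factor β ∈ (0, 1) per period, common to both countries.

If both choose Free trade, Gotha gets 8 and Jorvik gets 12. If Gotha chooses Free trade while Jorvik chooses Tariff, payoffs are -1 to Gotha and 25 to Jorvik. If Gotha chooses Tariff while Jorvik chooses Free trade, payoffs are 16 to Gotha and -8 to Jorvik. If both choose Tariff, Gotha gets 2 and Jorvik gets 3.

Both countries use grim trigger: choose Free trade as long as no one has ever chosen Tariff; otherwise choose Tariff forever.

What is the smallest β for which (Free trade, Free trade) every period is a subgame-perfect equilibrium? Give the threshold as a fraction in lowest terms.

13/22

Gotha's threshold: (16−8)/(16−2) = 4/7.
Jorvik's threshold: (25−12)/(25−3) = 13/22.
4/7 < 13/22, so Jorvik binds and β* = 13/22.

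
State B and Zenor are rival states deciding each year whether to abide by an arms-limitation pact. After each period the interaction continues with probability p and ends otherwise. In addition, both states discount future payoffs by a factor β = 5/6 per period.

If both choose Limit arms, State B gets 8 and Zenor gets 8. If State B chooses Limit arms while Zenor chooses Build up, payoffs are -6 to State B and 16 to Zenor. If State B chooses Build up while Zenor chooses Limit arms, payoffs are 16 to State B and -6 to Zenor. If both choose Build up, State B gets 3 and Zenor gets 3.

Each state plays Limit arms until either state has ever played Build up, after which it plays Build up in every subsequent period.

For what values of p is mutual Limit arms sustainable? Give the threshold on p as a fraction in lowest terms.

48/65

With continuation probability p and discount β, the effective per-period discount factor is βp.
Grim-trigger IC: βp ≥ (16−8)/(16−3) = 8/13.
So p ≥ (8/13)/(5/6) = 48/65.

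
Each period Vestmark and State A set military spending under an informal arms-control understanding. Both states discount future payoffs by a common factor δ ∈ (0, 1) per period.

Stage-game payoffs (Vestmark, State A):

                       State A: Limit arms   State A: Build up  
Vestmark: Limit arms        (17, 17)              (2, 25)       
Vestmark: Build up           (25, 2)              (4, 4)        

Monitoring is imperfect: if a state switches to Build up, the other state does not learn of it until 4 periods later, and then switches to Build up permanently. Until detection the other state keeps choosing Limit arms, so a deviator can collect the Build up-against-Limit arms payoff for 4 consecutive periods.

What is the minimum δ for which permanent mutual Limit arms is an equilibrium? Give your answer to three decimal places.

Deviating for the 4 undetected periods gains 25−17 = 8 per period over cooperation, then loses 17−4 = 13 per period forever once punishment starts.
Gain: 8(1 + δ + … + δ^3); loss: 13·δ^4/(1−δ).
No profitable deviation ⇔ 8(1−δ^4) ≤ 13·δ^4, i.e. δ^4 ≥ 8/(8+13) = 8/21.
Hence δ ≥ (8/21)^(1/4) ≈ 0.786.

0.786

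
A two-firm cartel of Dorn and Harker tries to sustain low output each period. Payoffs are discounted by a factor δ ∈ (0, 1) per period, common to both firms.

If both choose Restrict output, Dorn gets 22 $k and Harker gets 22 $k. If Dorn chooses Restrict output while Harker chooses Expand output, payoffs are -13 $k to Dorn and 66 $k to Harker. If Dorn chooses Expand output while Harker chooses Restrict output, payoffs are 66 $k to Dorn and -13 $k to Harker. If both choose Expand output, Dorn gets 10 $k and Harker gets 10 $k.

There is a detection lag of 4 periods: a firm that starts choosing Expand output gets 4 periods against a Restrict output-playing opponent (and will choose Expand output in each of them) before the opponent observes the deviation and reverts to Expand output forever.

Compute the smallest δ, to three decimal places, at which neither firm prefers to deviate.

0.941

A deviator earns 66 for 4 periods, then 10 forever; cooperating earns 22 forever. Multiplying the IC by (1−δ):
22 ≥ 66(1−δ^4) + 10δ^4, so 56·δ^4 ≥ 44 and δ^4 ≥ 11/14.
δ ≥ (11/14)^(1/4) ≈ 0.941.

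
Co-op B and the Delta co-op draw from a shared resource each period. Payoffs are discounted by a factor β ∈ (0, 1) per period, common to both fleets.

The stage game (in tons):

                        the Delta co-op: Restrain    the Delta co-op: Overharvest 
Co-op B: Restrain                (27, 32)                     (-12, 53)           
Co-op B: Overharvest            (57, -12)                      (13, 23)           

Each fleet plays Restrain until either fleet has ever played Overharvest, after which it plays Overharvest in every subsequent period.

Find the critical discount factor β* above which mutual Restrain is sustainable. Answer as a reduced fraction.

7/10

Co-op B's threshold: (57−27)/(57−13) = 15/22.
the Delta co-op's threshold: (53−32)/(53−23) = 7/10.
15/22 < 7/10, so the Delta co-op binds and β* = 7/10.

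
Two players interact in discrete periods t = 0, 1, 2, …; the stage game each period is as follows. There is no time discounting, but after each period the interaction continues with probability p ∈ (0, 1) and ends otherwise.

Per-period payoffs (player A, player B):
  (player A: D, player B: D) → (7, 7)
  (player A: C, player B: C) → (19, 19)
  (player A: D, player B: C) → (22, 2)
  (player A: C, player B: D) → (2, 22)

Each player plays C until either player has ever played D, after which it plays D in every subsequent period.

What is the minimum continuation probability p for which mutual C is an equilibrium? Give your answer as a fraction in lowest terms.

1/5

Expected cooperation value is 19 + p·19 + p²·19 + … = 19/(1−p); deviation gives 22 + p·7/(1−p).
19 ≥ 22(1−p) + 7p ⇒ 15p ≥ 3 ⇒ p ≥ 3/15 = 1/5.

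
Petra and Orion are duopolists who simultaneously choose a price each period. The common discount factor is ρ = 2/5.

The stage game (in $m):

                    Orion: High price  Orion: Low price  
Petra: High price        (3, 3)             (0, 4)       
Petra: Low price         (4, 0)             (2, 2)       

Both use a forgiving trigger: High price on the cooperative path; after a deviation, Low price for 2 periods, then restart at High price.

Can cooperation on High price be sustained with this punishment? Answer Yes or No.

No

A one-shot deviation gives 4 now, then 2 for 2 periods, then back to 3.
Gain from deviating: (4−3) today; loss: (3−2) in each of the next 2 periods.
No-deviation condition: (3−2)(ρ+…+ρ^2) ≥ 4−3, i.e. ρ+…+ρ^2 ≥ 1.
At ρ = 2/5: ρ+…+ρ^2 = 0.5600 < 1.0000.
So cooperation is not sustainable.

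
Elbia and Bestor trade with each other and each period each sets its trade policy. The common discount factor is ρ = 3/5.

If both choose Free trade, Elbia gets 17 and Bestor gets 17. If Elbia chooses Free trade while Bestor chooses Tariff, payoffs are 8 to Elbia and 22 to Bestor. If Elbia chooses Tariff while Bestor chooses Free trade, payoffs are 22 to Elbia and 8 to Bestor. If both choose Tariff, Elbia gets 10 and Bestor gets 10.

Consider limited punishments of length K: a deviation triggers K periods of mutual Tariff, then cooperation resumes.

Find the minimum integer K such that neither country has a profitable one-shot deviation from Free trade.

2

Need Σ_{k=1}^{K} ρ^k ≥ (22−17)/(17−10) = 0.7143 at ρ = 3/5.
At K = 1 the sum is 0.6000 < 0.7143; at K = 2 it is 0.9600 ≥ 0.7143.
So the minimum punishment length is K = 2.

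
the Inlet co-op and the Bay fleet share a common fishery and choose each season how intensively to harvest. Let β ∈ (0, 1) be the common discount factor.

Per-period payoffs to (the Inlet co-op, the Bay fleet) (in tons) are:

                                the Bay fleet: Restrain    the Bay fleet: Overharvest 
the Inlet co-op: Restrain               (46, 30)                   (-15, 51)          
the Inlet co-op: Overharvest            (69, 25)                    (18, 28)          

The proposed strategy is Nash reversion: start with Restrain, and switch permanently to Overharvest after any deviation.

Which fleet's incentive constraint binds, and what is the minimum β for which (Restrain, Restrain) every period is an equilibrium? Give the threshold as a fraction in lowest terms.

the Inlet co-op: cooperation gives 46 each period; deviation gives 69 once then 18 forever.
  46/(1−β) ≥ 69 + 18β/(1−β) ⇒ β ≥ 23/51.
the Bay fleet: cooperation gives 30 each period; deviation gives 51 once then 28 forever.
  β ≥ 21/23.
Both must hold, so the binding constraint is the Bay fleet's: β ≥ 21/23.

the Bay fleet; β ≥ 21/23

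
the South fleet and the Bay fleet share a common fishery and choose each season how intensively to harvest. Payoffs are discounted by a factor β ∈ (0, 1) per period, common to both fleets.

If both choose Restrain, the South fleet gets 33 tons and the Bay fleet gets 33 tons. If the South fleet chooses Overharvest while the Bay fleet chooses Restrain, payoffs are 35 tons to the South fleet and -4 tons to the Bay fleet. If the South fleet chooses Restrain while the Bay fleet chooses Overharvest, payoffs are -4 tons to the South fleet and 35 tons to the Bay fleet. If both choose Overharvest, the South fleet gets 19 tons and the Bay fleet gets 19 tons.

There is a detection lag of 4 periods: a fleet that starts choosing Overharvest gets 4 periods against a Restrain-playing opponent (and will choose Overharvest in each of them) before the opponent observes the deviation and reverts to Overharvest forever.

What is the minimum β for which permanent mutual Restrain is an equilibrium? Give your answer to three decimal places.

A deviator earns 35 for 4 periods, then 19 forever; cooperating earns 33 forever. Multiplying the IC by (1−β):
33 ≥ 35(1−β^4) + 19β^4, so 16·β^4 ≥ 2 and β^4 ≥ 1/8.
β ≥ (1/8)^(1/4) ≈ 0.595.

0.595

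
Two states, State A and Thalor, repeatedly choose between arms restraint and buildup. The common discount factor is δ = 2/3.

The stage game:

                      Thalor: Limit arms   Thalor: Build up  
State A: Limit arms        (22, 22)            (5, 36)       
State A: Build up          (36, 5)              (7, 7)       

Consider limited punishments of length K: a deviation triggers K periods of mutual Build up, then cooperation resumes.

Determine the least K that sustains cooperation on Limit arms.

2

IC: δ(1−δ^K)/(1−δ) ≥ (36−22)/(22−7) = 14/15.
With δ = 2/3: need 1 − δ^K ≥ 14/15·(1−2/3)/(2/3), i.e. δ^K ≤ 0.5333.
Since (2/3)^1 = 0.6667 and (2/3)^2 = 0.4444, the smallest such K is 2.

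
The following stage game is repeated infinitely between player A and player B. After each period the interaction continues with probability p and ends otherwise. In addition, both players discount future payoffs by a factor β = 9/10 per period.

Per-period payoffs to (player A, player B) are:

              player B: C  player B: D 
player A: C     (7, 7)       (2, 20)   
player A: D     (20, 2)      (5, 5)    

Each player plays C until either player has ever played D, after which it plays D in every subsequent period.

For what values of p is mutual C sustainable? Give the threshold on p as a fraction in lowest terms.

With continuation probability p and discount β, the effective per-period discount factor is βp.
Grim-trigger IC: βp ≥ (20−7)/(20−5) = 13/15.
So p ≥ (13/15)/(9/10) = 26/27.

26/27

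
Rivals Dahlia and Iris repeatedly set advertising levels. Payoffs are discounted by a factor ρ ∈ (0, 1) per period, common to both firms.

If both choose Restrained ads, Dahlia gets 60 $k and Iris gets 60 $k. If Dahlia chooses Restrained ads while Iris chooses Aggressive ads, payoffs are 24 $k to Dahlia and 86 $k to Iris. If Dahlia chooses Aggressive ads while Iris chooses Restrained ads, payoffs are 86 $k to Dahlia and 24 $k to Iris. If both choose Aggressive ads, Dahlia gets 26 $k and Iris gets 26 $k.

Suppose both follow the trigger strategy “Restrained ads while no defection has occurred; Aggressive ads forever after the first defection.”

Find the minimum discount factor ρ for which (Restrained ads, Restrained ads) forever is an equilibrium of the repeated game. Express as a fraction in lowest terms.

13/30

Under grim trigger the critical discount factor is (T−C)/(T−P) with T = 86, C = 60, P = 26.
ρ* = (86−60)/(86−26) = 26/60 = 13/30.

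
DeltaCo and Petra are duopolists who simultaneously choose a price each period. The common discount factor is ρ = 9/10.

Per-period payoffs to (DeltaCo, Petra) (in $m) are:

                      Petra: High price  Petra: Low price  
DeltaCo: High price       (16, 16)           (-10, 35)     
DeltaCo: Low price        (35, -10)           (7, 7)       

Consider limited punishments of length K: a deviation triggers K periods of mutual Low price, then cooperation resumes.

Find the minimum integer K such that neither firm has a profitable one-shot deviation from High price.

3

Need Σ_{k=1}^{K} ρ^k ≥ (35−16)/(16−7) = 2.1111 at ρ = 9/10.
At K = 2 the sum is 1.7100 < 2.1111; at K = 3 it is 2.4390 ≥ 2.1111.
So the minimum punishment length is K = 3.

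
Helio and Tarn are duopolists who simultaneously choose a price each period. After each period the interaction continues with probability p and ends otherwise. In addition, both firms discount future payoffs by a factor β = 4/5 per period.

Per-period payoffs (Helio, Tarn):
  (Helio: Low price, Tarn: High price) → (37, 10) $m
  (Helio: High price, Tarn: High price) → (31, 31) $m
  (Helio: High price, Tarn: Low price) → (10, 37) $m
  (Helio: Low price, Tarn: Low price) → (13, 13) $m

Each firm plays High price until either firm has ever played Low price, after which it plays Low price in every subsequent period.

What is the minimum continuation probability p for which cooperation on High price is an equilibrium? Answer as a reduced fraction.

5/16

Expected continuation weight on next period's payoff is β·p = 4/5·p, which plays the role of the discount factor.
Cooperation requires 4/5·p ≥ (37−31)/(37−13) = 1/4, hence p ≥ 5/16.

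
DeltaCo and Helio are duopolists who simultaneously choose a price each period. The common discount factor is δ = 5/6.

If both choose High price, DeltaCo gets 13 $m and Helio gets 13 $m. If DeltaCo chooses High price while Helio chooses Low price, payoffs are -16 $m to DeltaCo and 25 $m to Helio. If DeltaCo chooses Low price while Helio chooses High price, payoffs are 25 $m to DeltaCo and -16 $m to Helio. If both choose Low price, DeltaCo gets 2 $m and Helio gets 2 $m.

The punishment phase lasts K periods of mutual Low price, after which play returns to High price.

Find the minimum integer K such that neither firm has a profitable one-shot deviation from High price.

2

Need Σ_{k=1}^{K} δ^k ≥ (25−13)/(13−2) = 1.0909 at δ = 5/6.
At K = 1 the sum is 0.8333 < 1.0909; at K = 2 it is 1.5278 ≥ 1.0909.
So the minimum punishment length is K = 2.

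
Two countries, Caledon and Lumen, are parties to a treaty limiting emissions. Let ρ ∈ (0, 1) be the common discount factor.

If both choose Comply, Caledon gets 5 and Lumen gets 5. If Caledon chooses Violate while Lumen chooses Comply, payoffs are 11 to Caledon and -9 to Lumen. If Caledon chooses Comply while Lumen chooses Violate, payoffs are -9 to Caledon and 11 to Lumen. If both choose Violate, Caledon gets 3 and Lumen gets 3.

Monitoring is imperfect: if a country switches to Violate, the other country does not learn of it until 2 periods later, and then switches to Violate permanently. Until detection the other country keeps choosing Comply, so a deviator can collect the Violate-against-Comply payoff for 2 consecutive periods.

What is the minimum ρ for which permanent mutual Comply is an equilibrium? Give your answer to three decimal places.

0.866

Deviating for the 2 undetected periods gains 11−5 = 6 per period over cooperation, then loses 5−3 = 2 per period forever once punishment starts.
Gain: 6(1 + ρ + … + ρ^1); loss: 2·ρ^2/(1−ρ).
No profitable deviation ⇔ 6(1−ρ^2) ≤ 2·ρ^2, i.e. ρ^2 ≥ 6/(6+2) = 3/4.
Hence ρ ≥ (3/4)^(1/2) ≈ 0.866.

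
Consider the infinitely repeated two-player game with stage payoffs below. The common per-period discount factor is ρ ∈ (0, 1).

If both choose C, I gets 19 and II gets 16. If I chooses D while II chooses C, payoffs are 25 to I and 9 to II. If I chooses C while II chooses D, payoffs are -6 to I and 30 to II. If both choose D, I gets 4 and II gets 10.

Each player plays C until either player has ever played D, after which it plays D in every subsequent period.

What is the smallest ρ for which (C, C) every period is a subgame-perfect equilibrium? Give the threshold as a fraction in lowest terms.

7/10

I: cooperation gives 19 each period; deviation gives 25 once then 4 forever.
  19/(1−ρ) ≥ 25 + 4ρ/(1−ρ) ⇒ ρ ≥ 6/21 = 2/7.
II: cooperation gives 16 each period; deviation gives 30 once then 10 forever.
  ρ ≥ 14/20 = 7/10.
Both must hold, so the binding constraint is II's: ρ ≥ 7/10.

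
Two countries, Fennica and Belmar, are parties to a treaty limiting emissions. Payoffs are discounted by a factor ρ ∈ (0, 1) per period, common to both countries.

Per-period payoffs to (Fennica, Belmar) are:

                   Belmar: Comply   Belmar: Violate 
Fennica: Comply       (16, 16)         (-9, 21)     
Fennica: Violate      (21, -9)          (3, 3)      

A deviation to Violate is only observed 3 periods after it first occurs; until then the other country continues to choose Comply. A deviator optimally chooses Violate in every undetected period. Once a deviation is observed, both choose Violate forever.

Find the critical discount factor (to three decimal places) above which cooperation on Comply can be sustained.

0.652

A deviator earns 21 for 3 periods, then 3 forever; cooperating earns 16 forever. Multiplying the IC by (1−ρ):
16 ≥ 21(1−ρ^3) + 3ρ^3, so 18·ρ^3 ≥ 5 and ρ^3 ≥ 5/18.
ρ ≥ (5/18)^(1/3) ≈ 0.652.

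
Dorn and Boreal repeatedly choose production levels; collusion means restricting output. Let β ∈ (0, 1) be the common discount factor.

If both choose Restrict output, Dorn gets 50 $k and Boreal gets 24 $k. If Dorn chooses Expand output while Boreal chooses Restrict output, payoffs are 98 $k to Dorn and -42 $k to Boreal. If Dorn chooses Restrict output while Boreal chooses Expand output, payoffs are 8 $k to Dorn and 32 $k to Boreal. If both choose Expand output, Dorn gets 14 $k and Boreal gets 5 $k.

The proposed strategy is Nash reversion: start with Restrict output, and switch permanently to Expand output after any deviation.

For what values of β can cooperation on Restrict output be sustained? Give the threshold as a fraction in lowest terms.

Dorn: cooperation gives 50 each period; deviation gives 98 once then 14 forever.
  50/(1−β) ≥ 98 + 14β/(1−β) ⇒ β ≥ 48/84 = 4/7.
Boreal: cooperation gives 24 each period; deviation gives 32 once then 5 forever.
  β ≥ 8/27.
Both must hold, so the binding constraint is Dorn's: β ≥ 4/7.

4/7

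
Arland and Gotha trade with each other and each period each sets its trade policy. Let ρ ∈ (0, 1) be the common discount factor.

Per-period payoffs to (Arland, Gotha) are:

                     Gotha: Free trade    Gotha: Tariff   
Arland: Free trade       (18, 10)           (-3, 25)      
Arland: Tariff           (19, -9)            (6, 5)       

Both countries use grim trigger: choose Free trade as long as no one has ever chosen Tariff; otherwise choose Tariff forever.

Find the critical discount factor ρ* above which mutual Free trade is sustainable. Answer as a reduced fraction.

3/4

For Arland: deviation gain 19−18 = 1, per-period punishment loss 18−6 = 12. IC gives ρ ≥ 1/13.
For Gotha: gain 15, loss 5 per period, so ρ ≥ 15/20 = 3/4.
The tighter constraint is Gotha's, so cooperation needs ρ ≥ 3/4.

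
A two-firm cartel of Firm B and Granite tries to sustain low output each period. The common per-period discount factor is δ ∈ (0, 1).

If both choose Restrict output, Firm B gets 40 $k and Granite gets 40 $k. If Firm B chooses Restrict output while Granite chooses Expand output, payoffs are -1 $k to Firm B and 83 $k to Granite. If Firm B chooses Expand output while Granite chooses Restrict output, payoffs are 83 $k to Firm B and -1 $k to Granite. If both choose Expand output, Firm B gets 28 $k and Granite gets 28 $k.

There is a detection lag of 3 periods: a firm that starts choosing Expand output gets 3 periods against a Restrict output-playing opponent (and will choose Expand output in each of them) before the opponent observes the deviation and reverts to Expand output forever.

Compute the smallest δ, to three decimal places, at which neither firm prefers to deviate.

0.921

The best deviation is to choose Expand output for all 3 undetected periods, earning 83 each, then 28 forever once detected.
Deviation value: 83(1−δ^3)/(1−δ) + 28δ^3/(1−δ); cooperation value: 40/(1−δ).
IC: 40 ≥ 83(1−δ^3) + 28δ^3 = 83 − 55δ^3.
So δ^3 ≥ 43/55, giving δ ≥ (43/55)^(1/3) ≈ 0.921.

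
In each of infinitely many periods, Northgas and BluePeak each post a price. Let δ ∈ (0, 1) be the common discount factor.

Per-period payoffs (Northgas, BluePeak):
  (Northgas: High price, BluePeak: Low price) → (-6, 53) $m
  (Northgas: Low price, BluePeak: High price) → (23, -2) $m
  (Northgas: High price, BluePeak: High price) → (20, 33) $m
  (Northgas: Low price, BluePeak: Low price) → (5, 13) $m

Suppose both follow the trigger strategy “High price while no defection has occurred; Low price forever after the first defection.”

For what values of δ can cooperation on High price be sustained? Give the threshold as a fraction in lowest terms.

For Northgas: deviation gain 23−20 = 3, per-period punishment loss 20−5 = 15. IC gives δ ≥ 3/18 = 1/6.
For BluePeak: gain 20, loss 20 per period, so δ ≥ 20/40 = 1/2.
The tighter constraint is BluePeak's, so cooperation needs δ ≥ 1/2.

1/2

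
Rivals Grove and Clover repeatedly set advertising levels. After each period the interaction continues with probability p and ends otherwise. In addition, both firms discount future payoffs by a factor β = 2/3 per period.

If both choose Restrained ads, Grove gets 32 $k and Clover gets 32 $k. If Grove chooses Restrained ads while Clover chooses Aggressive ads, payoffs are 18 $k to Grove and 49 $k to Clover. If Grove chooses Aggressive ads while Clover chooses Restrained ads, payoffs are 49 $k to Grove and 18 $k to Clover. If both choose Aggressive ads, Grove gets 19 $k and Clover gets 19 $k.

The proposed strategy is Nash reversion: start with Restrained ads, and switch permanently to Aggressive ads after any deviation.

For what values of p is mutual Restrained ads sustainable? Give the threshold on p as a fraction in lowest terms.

17/20

Expected continuation weight on next period's payoff is β·p = 2/3·p, which plays the role of the discount factor.
Cooperation requires 2/3·p ≥ (49−32)/(49−19) = 17/30, hence p ≥ 17/20.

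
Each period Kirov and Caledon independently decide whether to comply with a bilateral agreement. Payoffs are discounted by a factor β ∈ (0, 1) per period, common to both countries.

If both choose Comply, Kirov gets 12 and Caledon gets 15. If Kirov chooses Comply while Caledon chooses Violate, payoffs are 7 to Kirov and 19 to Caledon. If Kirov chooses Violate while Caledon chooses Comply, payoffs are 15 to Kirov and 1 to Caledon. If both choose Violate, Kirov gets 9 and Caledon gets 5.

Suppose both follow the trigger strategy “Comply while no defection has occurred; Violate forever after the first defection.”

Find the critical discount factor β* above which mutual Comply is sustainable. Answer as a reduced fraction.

Kirov: cooperation gives 12 each period; deviation gives 15 once then 9 forever.
  12/(1−β) ≥ 15 + 9β/(1−β) ⇒ β ≥ 3/6 = 1/2.
Caledon: cooperation gives 15 each period; deviation gives 19 once then 5 forever.
  β ≥ 4/14 = 2/7.
Both must hold, so the binding constraint is Kirov's: β ≥ 1/2.

1/2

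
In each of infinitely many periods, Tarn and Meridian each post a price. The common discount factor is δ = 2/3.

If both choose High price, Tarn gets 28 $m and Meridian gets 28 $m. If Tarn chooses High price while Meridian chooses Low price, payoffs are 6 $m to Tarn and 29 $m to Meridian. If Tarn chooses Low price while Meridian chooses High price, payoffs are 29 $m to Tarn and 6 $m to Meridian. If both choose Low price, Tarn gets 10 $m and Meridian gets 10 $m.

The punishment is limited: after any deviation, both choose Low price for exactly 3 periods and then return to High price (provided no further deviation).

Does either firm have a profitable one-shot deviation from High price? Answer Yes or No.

No

A one-shot deviation gives 29 now, then 10 for 3 periods, then back to 28.
Gain from deviating: (29−28) today; loss: (28−10) in each of the next 3 periods.
No-deviation condition: (28−10)(δ+…+δ^3) ≥ 29−28, i.e. δ+…+δ^3 ≥ 1/18.
At δ = 2/3: δ+…+δ^3 = 1.4074 ≥ 0.0556.
So cooperation is sustainable.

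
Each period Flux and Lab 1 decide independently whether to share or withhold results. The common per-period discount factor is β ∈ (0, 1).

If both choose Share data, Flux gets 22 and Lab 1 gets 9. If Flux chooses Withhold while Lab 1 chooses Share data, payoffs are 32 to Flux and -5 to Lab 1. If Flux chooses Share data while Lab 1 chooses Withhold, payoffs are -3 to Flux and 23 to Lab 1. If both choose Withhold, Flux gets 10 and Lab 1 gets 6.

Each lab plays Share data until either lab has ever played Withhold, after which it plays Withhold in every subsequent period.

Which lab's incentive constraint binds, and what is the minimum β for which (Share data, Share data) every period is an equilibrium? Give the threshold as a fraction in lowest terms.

Flux's threshold: (32−22)/(32−10) = 5/11.
Lab 1's threshold: (23−9)/(23−6) = 14/17.
5/11 < 14/17, so Lab 1 binds and β* = 14/17.

Lab 1; β ≥ 14/17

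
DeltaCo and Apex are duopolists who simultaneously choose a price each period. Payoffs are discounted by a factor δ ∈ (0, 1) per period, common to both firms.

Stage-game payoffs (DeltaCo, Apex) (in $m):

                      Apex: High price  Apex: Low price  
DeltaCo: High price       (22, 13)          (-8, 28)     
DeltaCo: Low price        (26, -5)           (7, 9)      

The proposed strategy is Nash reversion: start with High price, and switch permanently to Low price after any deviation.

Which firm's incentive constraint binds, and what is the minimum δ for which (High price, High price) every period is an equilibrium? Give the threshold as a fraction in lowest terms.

Apex; δ ≥ 15/19

For DeltaCo: deviation gain 26−22 = 4, per-period punishment loss 22−7 = 15. IC gives δ ≥ 4/19.
For Apex: gain 15, loss 4 per period, so δ ≥ 15/19.
The tighter constraint is Apex's, so cooperation needs δ ≥ 15/19.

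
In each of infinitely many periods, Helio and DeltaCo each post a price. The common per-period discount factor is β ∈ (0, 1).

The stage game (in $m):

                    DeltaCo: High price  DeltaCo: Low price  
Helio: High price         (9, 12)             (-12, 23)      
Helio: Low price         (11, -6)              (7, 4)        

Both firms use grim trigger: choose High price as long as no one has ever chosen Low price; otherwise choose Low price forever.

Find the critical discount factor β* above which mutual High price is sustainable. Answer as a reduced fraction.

Helio's threshold: (11−9)/(11−7) = 1/2.
DeltaCo's threshold: (23−12)/(23−4) = 11/19.
1/2 < 11/19, so DeltaCo binds and β* = 11/19.

11/19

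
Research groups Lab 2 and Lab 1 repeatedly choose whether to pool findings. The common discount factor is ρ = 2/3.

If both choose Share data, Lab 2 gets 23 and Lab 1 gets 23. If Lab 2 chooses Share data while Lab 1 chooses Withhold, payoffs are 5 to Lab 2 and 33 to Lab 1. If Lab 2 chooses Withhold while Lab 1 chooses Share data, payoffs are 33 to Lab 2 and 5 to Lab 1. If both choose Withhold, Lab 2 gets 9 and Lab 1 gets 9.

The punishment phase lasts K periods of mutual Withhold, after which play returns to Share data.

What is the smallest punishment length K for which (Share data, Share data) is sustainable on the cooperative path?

2

IC: ρ(1−ρ^K)/(1−ρ) ≥ (33−23)/(23−9) = 5/7.
With ρ = 2/3: need 1 − ρ^K ≥ 5/7·(1−2/3)/(2/3), i.e. ρ^K ≤ 0.6429.
Since (2/3)^1 = 0.6667 and (2/3)^2 = 0.4444, the smallest such K is 2.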